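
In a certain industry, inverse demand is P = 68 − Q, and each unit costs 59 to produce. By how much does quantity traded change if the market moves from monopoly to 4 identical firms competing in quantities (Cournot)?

The monopolist equates marginal revenue to marginal cost: 68 − 2Q = 59, so Q = 4.5. From demand, P = 63.5.
Cournot with 4 identical firms: the symmetric best-response condition is 68 − 5q = 59. Each firm produces q = 1.8, total output Q = 7.2, price P = 60.8.
Change in quantity traded: 7.2 − 4.5 = 2.7.

Quantity traded rises by 2.7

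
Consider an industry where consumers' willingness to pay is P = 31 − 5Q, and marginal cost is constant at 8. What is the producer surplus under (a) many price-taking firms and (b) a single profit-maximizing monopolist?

Perfect competition: P = MC = 8, so 31 − 5Q = 8 and Q = 4.6.
PS = (8 − 8)·4.6 = 0.
The monopolist equates marginal revenue to marginal cost: 31 − 10Q = 8, so Q = 2.3. From demand, P = 19.5.
PS = (19.5 − 8)·2.3 = 26.45.

Competition: PS = 0; Monopoly: PS = 26.45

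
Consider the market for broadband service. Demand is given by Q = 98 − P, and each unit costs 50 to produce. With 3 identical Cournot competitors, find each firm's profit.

π_i = 144

Inverting demand: P = 98 − Q.
Cournot with 3 identical firms: the symmetric best-response condition is 98 − 4q = 50. Each firm produces q = 12, total output Q = 36, price P = 62.
Each firm's profit = (62 − 50)·12 = 144.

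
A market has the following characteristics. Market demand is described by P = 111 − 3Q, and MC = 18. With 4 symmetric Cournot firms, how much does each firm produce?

With 4 symmetric Cournot firms, each firm's FOC gives 111 − 15q = 18, so q = 6.2, Q = 4·6.2 = 24.8, and P = 36.6.

q_i = 6.2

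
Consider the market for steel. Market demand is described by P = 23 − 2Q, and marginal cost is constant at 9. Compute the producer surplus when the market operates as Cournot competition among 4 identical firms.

PS = 15.68

Cournot with 4 identical firms: the symmetric best-response condition is 23 − 10q = 9. Each firm produces q = 1.4, total output Q = 5.6, price P = 11.8.
PS = (11.8 − 9)·5.6 = 15.68.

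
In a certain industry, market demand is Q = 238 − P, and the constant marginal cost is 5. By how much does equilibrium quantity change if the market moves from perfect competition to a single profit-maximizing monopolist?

Q falls by 116.5

Inverting demand: P = 238 − Q.
Perfect competition: P = MC = 5, so 238 − Q = 5 and Q = 233.
Monopoly sets MR = MC: 238 − 2Q = 5 ⇒ Q = 116.5, P = 238 − 116.5 = 121.5.
Change in equilibrium quantity: 116.5 − 233 = −116.5.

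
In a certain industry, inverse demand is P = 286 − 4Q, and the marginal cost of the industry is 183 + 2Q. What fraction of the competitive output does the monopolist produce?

A monopolist chooses Q where MR = MC. MR = 286 − 8Q; setting this equal to 183 + 2Q gives Q = 10.3 and P = 244.8.
Under competition P = MC: 286 − 4Q = 183 + 2Q ⇒ Q = 103/6, P = 652/3.
Ratio Q_m/Q_c = 10.3/(103/6) = 0.6.

Q_m/Q_c = 0.6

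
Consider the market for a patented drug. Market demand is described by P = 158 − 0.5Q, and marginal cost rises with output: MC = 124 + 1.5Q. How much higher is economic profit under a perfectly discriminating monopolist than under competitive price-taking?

π rises by 72.25

Competitive equilibrium sets price equal to marginal cost: 158 − 0.5Q = 124 + 1.5Q, so Q = 17 and P = 149.5.
Profit = 149.5·17 − (124·17 + ½·1.5·17²) = 216.75.
Under first-degree price discrimination the firm charges each unit its demand price and produces up to where P = MC, i.e. Q = 17. Consumer surplus is zero; producer surplus equals total surplus.
PS equals the full surplus area, 289. Profit = 289 = 289.
Change in economic profit: 289 − 216.75 = 72.25.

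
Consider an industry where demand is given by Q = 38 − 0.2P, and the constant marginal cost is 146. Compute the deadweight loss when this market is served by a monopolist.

Inverting demand: P = 190 − 5Q.
Perfect competition: P = MC = 146, so 190 − 5Q = 146 and Q = 8.8.
Monopoly sets MR = MC: 190 − 10Q = 146 ⇒ Q = 4.4, P = 190 − 5·4.4 = 168.
DWL is the triangle between Q = 4.4 and Q = 8.8: ½·(8.8 − 4.4)·(168 − 146) = 48.4.

DWL = 48.4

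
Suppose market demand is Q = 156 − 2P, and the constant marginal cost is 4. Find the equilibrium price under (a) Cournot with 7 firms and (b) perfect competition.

Inverting demand: P = 78 − 0.5Q.
Cournot with 7 identical firms: the symmetric best-response condition is 78 − 4q = 4. Each firm produces q = 18.5, total output Q = 129.5, price P = 13.25.
Under competition P = MC = 4, so Q = (78 − 4)/0.5 = 148.

Cournot: P = 13.25; Competition: P = 4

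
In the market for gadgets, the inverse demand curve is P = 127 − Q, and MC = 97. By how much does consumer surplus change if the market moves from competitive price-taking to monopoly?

Consumer surplus falls by 337.5

Perfect competition: P = MC = 97, so 127 − Q = 97 and Q = 30.
CS = ½·(127 − 97)·30 = 450.
A monopolist chooses Q where MR = MC. MR = 127 − 2Q; setting this equal to 97 gives Q = 15 and P = 112.
CS = ½·(127 − 112)·15 = 112.5.
Change in consumer surplus: 112.5 − 450 = −337.5.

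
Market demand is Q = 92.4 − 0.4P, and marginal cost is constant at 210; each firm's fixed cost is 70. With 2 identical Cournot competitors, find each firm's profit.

π_i = −50.4

Inverting demand: P = 231 − 2.5Q.
Cournot with 2 identical firms: the symmetric best-response condition is 231 − 7.5q = 210. Each firm produces q = 2.8, total output Q = 5.6, price P = 217.
Each firm's profit = (217 − 210)·2.8 − 70 = −50.4.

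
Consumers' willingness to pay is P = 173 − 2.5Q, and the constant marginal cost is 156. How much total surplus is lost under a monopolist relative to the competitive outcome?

DWL = 14.45

Under competition P = MC = 156, so Q = (173 − 156)/2.5 = 6.8.
A monopolist chooses Q where MR = MC. MR = 173 − 5Q; setting this equal to 156 gives Q = 3.4 and P = 164.5.
DWL is the triangle between Q = 3.4 and Q = 6.8: ½·(6.8 − 3.4)·(164.5 − 156) = 14.45.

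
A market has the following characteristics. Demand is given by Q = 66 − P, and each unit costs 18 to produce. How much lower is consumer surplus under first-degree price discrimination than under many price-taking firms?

Inverting demand: P = 66 − Q.
Under competition P = MC = 18, so Q = (66 − 18)/1 = 48.
CS = ½·(66 − 18)·48 = 1152.
Under first-degree price discrimination the firm charges each unit its demand price and produces up to where P = MC, i.e. Q = 48. Consumer surplus is zero; producer surplus equals total surplus.
CS = 0.
Change in consumer surplus: 0 − 1152 = −1152.

CS falls by 1152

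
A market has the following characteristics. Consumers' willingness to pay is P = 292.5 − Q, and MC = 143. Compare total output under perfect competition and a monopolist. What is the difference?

Competitive firms price at marginal cost: P = 143, giving Q = 149.5.
A monopolist chooses Q where MR = MC. MR = 292.5 − 2Q; setting this equal to 143 gives Q = 74.75 and P = 217.75.
Change in total output: 74.75 − 149.5 = −74.75.

Q falls by 74.75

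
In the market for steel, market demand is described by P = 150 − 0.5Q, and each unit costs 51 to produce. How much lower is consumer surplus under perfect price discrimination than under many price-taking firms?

CS falls by 9801

Under competition P = MC = 51, so Q = (150 − 51)/0.5 = 198.
CS = ½·(150 − 51)·198 = 9801.
Under first-degree price discrimination the firm charges each unit its demand price and produces up to where P = MC, i.e. Q = 198. Consumer surplus is zero; producer surplus equals total surplus.
CS = 0.
Change in consumer surplus: 0 − 9801 = −9801.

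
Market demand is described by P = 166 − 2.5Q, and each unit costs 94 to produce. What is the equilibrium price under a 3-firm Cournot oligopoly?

P = 112

In a 3-firm Cournot equilibrium, symmetry and the first-order condition give q = (166 − 94)/(10) = 7.2. So Q = 21.6 and P = 112.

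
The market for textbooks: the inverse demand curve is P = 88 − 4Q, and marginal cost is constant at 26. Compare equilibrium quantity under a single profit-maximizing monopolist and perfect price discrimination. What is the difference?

Monopoly sets MR = MC: 88 − 8Q = 26 ⇒ Q = 7.75, P = 88 − 4·7.75 = 57.
With perfect price discrimination, output is the efficient level Q = 15.5 (where demand meets MC), but every buyer pays their willingness to pay: CS = 0 and PS = total surplus.
Change in equilibrium quantity: 15.5 − 7.75 = 7.75.

Q rises by 7.75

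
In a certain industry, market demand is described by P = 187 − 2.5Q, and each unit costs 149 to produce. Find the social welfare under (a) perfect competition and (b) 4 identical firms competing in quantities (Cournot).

Competition: TS = 288.8; Cournot: TS = 277.248

Competitive firms price at marginal cost: P = 149, giving Q = 15.2.
CS = ½·(187 − 149)·15.2 = 288.8; PS = (149 − 149)·15.2 = 0; TS = 288.8.
Cournot with 4 identical firms: the symmetric best-response condition is 187 − 12.5q = 149. Each firm produces q = 3.04, total output Q = 12.16, price P = 156.6.
CS = ½·(187 − 156.6)·12.16 = 184.832; PS = (156.6 − 149)·12.16 = 92.416; TS = 277.248.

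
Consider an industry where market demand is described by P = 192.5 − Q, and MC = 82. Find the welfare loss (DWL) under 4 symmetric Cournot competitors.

DWL = 244.205

Competitive firms price at marginal cost: P = 82, giving Q = 110.5.
With 4 symmetric Cournot firms, each firm's FOC gives 192.5 − 5q = 82, so q = 22.1, Q = 4·22.1 = 88.4, and P = 104.1.
DWL is the triangle between Q = 88.4 and Q = 110.5: ½·(110.5 − 88.4)·(104.1 − 82) = 244.205.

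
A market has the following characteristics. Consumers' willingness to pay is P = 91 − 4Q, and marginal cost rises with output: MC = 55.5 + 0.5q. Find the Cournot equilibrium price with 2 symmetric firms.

P = 68.28

With 2 symmetric Cournot firms, each firm's FOC gives 91 − 12q = 55.5 + 0.5q, so q = 2.84, Q = 2·2.84 = 5.68, and P = 68.28.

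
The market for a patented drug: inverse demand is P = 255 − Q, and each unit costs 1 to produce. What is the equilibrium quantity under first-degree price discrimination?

Q = 254

With perfect price discrimination, output is the efficient level Q = 254 (where demand meets MC), but every buyer pays their willingness to pay: CS = 0 and PS = total surplus.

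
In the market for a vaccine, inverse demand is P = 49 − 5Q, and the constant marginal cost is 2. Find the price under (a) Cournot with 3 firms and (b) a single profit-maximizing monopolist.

Cournot: P = 13.75; Monopoly: P = 25.5

With 3 symmetric Cournot firms, each firm's FOC gives 49 − 20q = 2, so q = 2.35, Q = 3·2.35 = 7.05, and P = 13.75.
The monopolist equates marginal revenue to marginal cost: 49 − 10Q = 2, so Q = 4.7. From demand, P = 25.5.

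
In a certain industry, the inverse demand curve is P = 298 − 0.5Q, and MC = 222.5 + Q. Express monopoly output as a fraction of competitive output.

Monopoly sets MR = MC: 298 − Q = 222.5 + Q ⇒ Q = 37.75, P = 298 − 0.5·37.75 = 279.125.
Under competition P = MC: 298 − 0.5Q = 222.5 + Q ⇒ Q = 151/3, P = 1637/6.
Ratio Q_m/Q_c = 37.75/(151/3) = 0.75.

Q_m/Q_c = 0.75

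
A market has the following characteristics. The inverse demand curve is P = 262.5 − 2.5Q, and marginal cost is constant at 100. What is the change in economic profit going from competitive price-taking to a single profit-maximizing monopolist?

π rises by 2640.625

Under competition P = MC = 100, so Q = (262.5 − 100)/2.5 = 65.
Profit = (100 − 100)·65 = 0.
A monopolist chooses Q where MR = MC. MR = 262.5 − 5Q; setting this equal to 100 gives Q = 32.5 and P = 181.25.
Profit = (181.25 − 100)·32.5 = 2640.625.
Change in economic profit: 2640.625 − 0 = 2640.625.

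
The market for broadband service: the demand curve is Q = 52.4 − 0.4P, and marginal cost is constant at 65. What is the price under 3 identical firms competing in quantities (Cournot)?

P = 81.5

Inverting demand: P = 131 − 2.5Q.
With 3 symmetric Cournot firms, each firm's FOC gives 131 − 10q = 65, so q = 6.6, Q = 3·6.6 = 19.8, and P = 81.5.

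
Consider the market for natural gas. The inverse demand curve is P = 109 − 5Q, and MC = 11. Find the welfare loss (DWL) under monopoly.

DWL = 240.1

Under competition P = MC = 11, so Q = (109 − 11)/5 = 19.6.
Monopoly sets MR = MC: 109 − 10Q = 11 ⇒ Q = 9.8, P = 109 − 5·9.8 = 60.
DWL is the triangle between Q = 9.8 and Q = 19.6: ½·(19.6 − 9.8)·(60 − 11) = 240.1.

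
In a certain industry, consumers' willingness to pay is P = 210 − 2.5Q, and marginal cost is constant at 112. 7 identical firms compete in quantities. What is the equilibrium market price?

P = 124.25

In a 7-firm Cournot equilibrium, symmetry and the first-order condition give q = (210 − 112)/(20) = 4.9. So Q = 34.3 and P = 124.25.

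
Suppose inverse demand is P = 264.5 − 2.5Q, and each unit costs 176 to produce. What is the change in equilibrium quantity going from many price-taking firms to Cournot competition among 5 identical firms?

Equilibrium quantity falls by 5.9

Under competition P = MC = 176, so Q = (264.5 − 176)/2.5 = 35.4.
Cournot with 5 identical firms: the symmetric best-response condition is 264.5 − 15q = 176. Each firm produces q = 5.9, total output Q = 29.5, price P = 190.75.
Change in equilibrium quantity: 29.5 − 35.4 = −5.9.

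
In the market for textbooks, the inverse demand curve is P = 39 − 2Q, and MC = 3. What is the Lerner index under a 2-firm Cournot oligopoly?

Lerner index = 0.8

Cournot with 2 identical firms: the symmetric best-response condition is 39 − 6q = 3. Each firm produces q = 6, total output Q = 12, price P = 15.
Lerner index = (P − MC)/P = (15 − 3)/15 = 0.8.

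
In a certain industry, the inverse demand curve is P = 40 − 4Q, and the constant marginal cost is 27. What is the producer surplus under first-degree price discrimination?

PS = 21.125

With perfect price discrimination, output is the efficient level Q = 3.25 (where demand meets MC), but every buyer pays their willingness to pay: CS = 0 and PS = total surplus.
PS = ½·(40 − 27)·3.25 = 21.125.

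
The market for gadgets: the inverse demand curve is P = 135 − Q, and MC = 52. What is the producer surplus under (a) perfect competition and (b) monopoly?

Competition: PS = 0; Monopoly: PS = 1722.25

Competitive firms price at marginal cost: P = 52, giving Q = 83.
PS = (52 − 52)·83 = 0.
The monopolist equates marginal revenue to marginal cost: 135 − 2Q = 52, so Q = 41.5. From demand, P = 93.5.
PS = (93.5 − 52)·41.5 = 1722.25.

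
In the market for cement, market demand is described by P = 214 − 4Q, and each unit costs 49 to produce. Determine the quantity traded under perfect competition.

Q = 41.25

Competitive firms price at marginal cost: P = 49, giving Q = 41.25.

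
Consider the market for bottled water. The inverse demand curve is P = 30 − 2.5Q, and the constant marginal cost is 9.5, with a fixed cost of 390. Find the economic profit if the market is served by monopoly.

The monopolist equates marginal revenue to marginal cost: 30 − 5Q = 9.5, so Q = 4.1. From demand, P = 19.75.
Profit = (19.75 − 9.5)·4.1 − 390 = −347.975.

Profit = −347.975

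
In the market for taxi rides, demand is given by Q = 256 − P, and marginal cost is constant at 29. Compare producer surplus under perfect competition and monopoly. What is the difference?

Producer surplus rises by 12882.25

Inverting demand: P = 256 − Q.
Perfect competition: P = MC = 29, so 256 − Q = 29 and Q = 227.
PS = (29 − 29)·227 = 0.
The monopolist equates marginal revenue to marginal cost: 256 − 2Q = 29, so Q = 113.5. From demand, P = 142.5.
PS = (142.5 − 29)·113.5 = 12882.25.
Change in producer surplus: 12882.25 − 0 = 12882.25.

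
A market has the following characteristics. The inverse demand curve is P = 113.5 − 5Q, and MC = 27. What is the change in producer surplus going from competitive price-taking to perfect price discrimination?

Producer surplus rises by 748.225

Under competition P = MC = 27, so Q = (113.5 − 27)/5 = 17.3.
PS = (27 − 27)·17.3 = 0.
Under first-degree price discrimination the firm charges each unit its demand price and produces up to where P = MC, i.e. Q = 17.3. Consumer surplus is zero; producer surplus equals total surplus.
PS = ½·(113.5 − 27)·17.3 = 748.225.
Change in producer surplus: 748.225 − 0 = 748.225.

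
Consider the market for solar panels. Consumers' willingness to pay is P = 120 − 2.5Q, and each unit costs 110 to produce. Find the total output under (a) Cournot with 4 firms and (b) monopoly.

Cournot: Q = 3.2; Monopoly: Q = 2

Cournot with 4 identical firms: the symmetric best-response condition is 120 − 12.5q = 110. Each firm produces q = 0.8, total output Q = 3.2, price P = 112.
Monopoly sets MR = MC: 120 − 5Q = 110 ⇒ Q = 2, P = 120 − 2.5·2 = 115.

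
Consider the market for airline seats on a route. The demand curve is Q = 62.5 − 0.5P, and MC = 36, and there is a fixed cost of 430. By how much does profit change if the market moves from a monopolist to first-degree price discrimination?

Inverting demand: P = 125 − 2Q.
The monopolist equates marginal revenue to marginal cost: 125 − 4Q = 36, so Q = 22.25. From demand, P = 80.5.
Profit = (80.5 − 36)·22.25 − 430 = 560.125.
With perfect price discrimination, output is the efficient level Q = 44.5 (where demand meets MC), but every buyer pays their willingness to pay: CS = 0 and PS = total surplus.
PS equals the full surplus area, 1980.25. Profit = 1980.25 − 430 = 1550.25.
Change in profit: 1550.25 − 560.125 = 990.125.

Profit rises by 990.125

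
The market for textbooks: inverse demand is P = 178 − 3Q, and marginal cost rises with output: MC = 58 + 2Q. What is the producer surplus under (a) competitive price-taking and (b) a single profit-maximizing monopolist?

Competitive equilibrium sets price equal to marginal cost: 178 − 3Q = 58 + 2Q, so Q = 24 and P = 106.
PS = P·Q − VC(Q) = 106·24 − (58·24 + ½·2·24²) = 576.
The monopolist equates marginal revenue to marginal cost: 178 − 6Q = 58 + 2Q, so Q = 15. From demand, P = 133.
PS = P·Q − VC(Q) = 133·15 − (58·15 + ½·2·15²) = 900.

Competition: PS = 576; Monopoly: PS = 900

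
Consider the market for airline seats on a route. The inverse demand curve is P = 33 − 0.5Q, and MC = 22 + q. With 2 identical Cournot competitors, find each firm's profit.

π_i = 19.36

Cournot with 2 identical firms: the symmetric best-response condition is 33 − 1.5q = 22 + q. Each firm produces q = 4.4, total output Q = 8.8, price P = 28.6.
Each firm's profit = 28.6·4.4 − (22·4.4 + ½·1·4.4²) = 19.36.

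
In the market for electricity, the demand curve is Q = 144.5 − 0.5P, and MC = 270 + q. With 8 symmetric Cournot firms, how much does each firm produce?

q_i = 1

Inverting demand: P = 289 − 2Q.
With 8 symmetric Cournot firms, each firm's FOC gives 289 − 18q = 270 + q, so q = 1, Q = 8·1 = 8, and P = 273.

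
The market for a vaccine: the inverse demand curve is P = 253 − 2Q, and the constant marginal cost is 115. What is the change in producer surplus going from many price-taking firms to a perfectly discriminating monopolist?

Perfect competition: P = MC = 115, so 253 − 2Q = 115 and Q = 69.
PS = (115 − 115)·69 = 0.
A perfectly discriminating monopolist sells every unit with P(Q) ≥ MC(Q), so output equals the competitive quantity Q = 69. Each buyer pays their reservation price, so CS = 0 and the firm captures all surplus.
PS = ½·(253 − 115)·69 = 4761.
Change in producer surplus: 4761 − 0 = 4761.

Producer surplus rises by 4761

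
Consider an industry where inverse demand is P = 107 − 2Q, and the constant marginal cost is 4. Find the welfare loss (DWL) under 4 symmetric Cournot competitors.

DWL = 106.09

Under competition P = MC = 4, so Q = (107 − 4)/2 = 51.5.
In a 4-firm Cournot equilibrium, symmetry and the first-order condition give q = (107 − 4)/(10) = 10.3. So Q = 41.2 and P = 24.6.
DWL is the triangle between Q = 41.2 and Q = 51.5: ½·(51.5 − 41.2)·(24.6 − 4) = 106.09.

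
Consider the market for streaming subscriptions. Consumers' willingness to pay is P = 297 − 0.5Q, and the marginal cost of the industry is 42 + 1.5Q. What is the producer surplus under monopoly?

Monopoly sets MR = MC: 297 − Q = 42 + 1.5Q ⇒ Q = 102, P = 297 − 0.5·102 = 246.
PS = P·Q − VC(Q) = 246·102 − (42·102 + ½·1.5·102²) = 13005.

PS = 13005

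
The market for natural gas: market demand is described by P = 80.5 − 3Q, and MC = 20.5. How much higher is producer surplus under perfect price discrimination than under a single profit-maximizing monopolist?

A monopolist chooses Q where MR = MC. MR = 80.5 − 6Q; setting this equal to 20.5 gives Q = 10 and P = 50.5.
PS = (50.5 − 20.5)·10 = 300.
Under first-degree price discrimination the firm charges each unit its demand price and produces up to where P = MC, i.e. Q = 20. Consumer surplus is zero; producer surplus equals total surplus.
PS = ½·(80.5 − 20.5)·20 = 600.
Change in producer surplus: 600 − 300 = 300.

Producer surplus rises by 300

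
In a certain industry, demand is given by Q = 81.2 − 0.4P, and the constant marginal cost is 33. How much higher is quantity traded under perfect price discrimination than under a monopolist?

Q rises by 34

Inverting demand: P = 203 − 2.5Q.
The monopolist equates marginal revenue to marginal cost: 203 − 5Q = 33, so Q = 34. From demand, P = 118.
A perfectly discriminating monopolist sells every unit with P(Q) ≥ MC(Q), so output equals the competitive quantity Q = 68. Each buyer pays their reservation price, so CS = 0 and the firm captures all surplus.
Change in quantity traded: 68 − 34 = 34.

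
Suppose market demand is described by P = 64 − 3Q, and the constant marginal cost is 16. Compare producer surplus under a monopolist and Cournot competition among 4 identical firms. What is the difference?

Producer surplus falls by 69.12

The monopolist equates marginal revenue to marginal cost: 64 − 6Q = 16, so Q = 8. From demand, P = 40.
PS = (40 − 16)·8 = 192.
In a 4-firm Cournot equilibrium, symmetry and the first-order condition give q = (64 − 16)/(15) = 3.2. So Q = 12.8 and P = 25.6.
PS = (25.6 − 16)·12.8 = 122.88.
Change in producer surplus: 122.88 − 192 = −69.12.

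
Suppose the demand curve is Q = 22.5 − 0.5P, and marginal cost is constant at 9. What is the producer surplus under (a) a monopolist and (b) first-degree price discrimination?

Monopoly: PS = 162; Perfect PD: PS = 324

Inverting demand: P = 45 − 2Q.
The monopolist equates marginal revenue to marginal cost: 45 − 4Q = 9, so Q = 9. From demand, P = 27.
PS = (27 − 9)·9 = 162.
With perfect price discrimination, output is the efficient level Q = 18 (where demand meets MC), but every buyer pays their willingness to pay: CS = 0 and PS = total surplus.
PS = ½·(45 − 9)·18 = 324.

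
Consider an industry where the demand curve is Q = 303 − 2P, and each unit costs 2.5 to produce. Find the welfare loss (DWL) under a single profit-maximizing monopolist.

DWL = 5550.25

Inverting demand: P = 151.5 − 0.5Q.
Under competition P = MC = 2.5, so Q = (151.5 − 2.5)/0.5 = 298.
The monopolist equates marginal revenue to marginal cost: 151.5 − Q = 2.5, so Q = 149. From demand, P = 77.
DWL is the triangle between Q = 149 and Q = 298: ½·(298 − 149)·(77 − 2.5) = 5550.25.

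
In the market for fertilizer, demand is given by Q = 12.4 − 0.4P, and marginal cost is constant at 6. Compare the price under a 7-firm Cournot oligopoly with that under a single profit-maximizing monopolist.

Inverting demand: P = 31 − 2.5Q.
Cournot with 7 identical firms: the symmetric best-response condition is 31 − 20q = 6. Each firm produces q = 1.25, total output Q = 8.75, price P = 9.125.
The monopolist equates marginal revenue to marginal cost: 31 − 5Q = 6, so Q = 5. From demand, P = 18.5.

Cournot: P = 9.125; Monopoly: P = 18.5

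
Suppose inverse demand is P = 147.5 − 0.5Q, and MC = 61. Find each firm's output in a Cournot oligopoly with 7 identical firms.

In a 7-firm Cournot equilibrium, symmetry and the first-order condition give q = (147.5 − 61)/(4) = 21.625. So Q = 151.375 and P = 1149/16.

q_i = 21.625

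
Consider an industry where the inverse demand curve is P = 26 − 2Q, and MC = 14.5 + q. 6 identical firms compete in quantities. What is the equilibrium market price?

With 6 symmetric Cournot firms, each firm's FOC gives 26 − 14q = 14.5 + q, so q = 23/30, Q = 6·23/30 = 4.6, and P = 16.8.

P = 16.8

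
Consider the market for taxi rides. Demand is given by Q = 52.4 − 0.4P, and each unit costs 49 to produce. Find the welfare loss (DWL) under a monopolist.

DWL = 336.2

Inverting demand: P = 131 − 2.5Q.
Under competition P = MC = 49, so Q = (131 − 49)/2.5 = 32.8.
A monopolist chooses Q where MR = MC. MR = 131 − 5Q; setting this equal to 49 gives Q = 16.4 and P = 90.
DWL is the triangle between Q = 16.4 and Q = 32.8: ½·(32.8 − 16.4)·(90 − 49) = 336.2.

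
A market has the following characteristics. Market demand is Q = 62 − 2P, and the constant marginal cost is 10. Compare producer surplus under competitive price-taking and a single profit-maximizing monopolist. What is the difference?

PS rises by 220.5

Inverting demand: P = 31 − 0.5Q.
Under competition P = MC = 10, so Q = (31 − 10)/0.5 = 42.
PS = (10 − 10)·42 = 0.
Monopoly sets MR = MC: 31 − Q = 10 ⇒ Q = 21, P = 31 − 0.5·21 = 20.5.
PS = (20.5 − 10)·21 = 220.5.
Change in producer surplus: 220.5 − 0 = 220.5.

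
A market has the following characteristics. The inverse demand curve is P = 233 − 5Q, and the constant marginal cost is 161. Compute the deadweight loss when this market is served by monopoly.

Under competition P = MC = 161, so Q = (233 − 161)/5 = 14.4.
Monopoly sets MR = MC: 233 − 10Q = 161 ⇒ Q = 7.2, P = 233 − 5·7.2 = 197.
DWL is the triangle between Q = 7.2 and Q = 14.4: ½·(14.4 − 7.2)·(197 − 161) = 129.6.

DWL = 129.6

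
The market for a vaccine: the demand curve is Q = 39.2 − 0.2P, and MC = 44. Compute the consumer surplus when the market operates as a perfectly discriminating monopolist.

CS = 0

Inverting demand: P = 196 − 5Q.
Under first-degree price discrimination the firm charges each unit its demand price and produces up to where P = MC, i.e. Q = 30.4. Consumer surplus is zero; producer surplus equals total surplus.
CS = 0.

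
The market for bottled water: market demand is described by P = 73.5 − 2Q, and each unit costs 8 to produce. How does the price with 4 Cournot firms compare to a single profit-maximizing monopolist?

In a 4-firm Cournot equilibrium, symmetry and the first-order condition give q = (73.5 − 8)/(10) = 6.55. So Q = 26.2 and P = 21.1.
The monopolist equates marginal revenue to marginal cost: 73.5 − 4Q = 8, so Q = 16.375. From demand, P = 40.75.

Cournot: P = 21.1; Monopoly: P = 40.75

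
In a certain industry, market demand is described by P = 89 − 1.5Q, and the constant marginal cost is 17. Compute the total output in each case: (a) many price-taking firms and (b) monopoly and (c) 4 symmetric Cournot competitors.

Competition: Q = 48; Monopoly: Q = 24; Cournot: Q = 38.4

Competitive firms price at marginal cost: P = 17, giving Q = 48.
Monopoly sets MR = MC: 89 − 3Q = 17 ⇒ Q = 24, P = 89 − 1.5·24 = 53.
In a 4-firm Cournot equilibrium, symmetry and the first-order condition give q = (89 − 17)/(7.5) = 9.6. So Q = 38.4 and P = 31.4.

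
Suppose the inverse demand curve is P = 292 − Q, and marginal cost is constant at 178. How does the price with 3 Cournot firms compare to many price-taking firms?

Cournot: P = 206.5; Competition: P = 178

Cournot with 3 identical firms: the symmetric best-response condition is 292 − 4q = 178. Each firm produces q = 28.5, total output Q = 85.5, price P = 206.5.
Under competition P = MC = 178, so Q = (292 − 178)/1 = 114.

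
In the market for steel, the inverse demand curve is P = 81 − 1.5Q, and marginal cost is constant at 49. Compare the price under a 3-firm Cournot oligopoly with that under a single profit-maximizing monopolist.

Cournot with 3 identical firms: the symmetric best-response condition is 81 − 6q = 49. Each firm produces q = 16/3, total output Q = 16, price P = 57.
A monopolist chooses Q where MR = MC. MR = 81 − 3Q; setting this equal to 49 gives Q = 32/3 and P = 65.

Cournot: P = 57; Monopoly: P = 65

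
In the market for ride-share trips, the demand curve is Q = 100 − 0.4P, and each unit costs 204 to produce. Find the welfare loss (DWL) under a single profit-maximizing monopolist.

DWL = 105.8

Inverting demand: P = 250 − 2.5Q.
Perfect competition: P = MC = 204, so 250 − 2.5Q = 204 and Q = 18.4.
A monopolist chooses Q where MR = MC. MR = 250 − 5Q; setting this equal to 204 gives Q = 9.2 and P = 227.
DWL is the triangle between Q = 9.2 and Q = 18.4: ½·(18.4 − 9.2)·(227 − 204) = 105.8.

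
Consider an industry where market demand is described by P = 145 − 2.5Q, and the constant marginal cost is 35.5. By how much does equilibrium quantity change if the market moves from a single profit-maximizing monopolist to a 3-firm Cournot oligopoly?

The monopolist equates marginal revenue to marginal cost: 145 − 5Q = 35.5, so Q = 21.9. From demand, P = 90.25.
With 3 symmetric Cournot firms, each firm's FOC gives 145 − 10q = 35.5, so q = 10.95, Q = 3·10.95 = 32.85, and P = 62.875.
Change in equilibrium quantity: 32.85 − 21.9 = 10.95.

Equilibrium quantity rises by 10.95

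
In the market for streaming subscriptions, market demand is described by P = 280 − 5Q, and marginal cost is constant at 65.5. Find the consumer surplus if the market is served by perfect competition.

Perfect competition: P = MC = 65.5, so 280 − 5Q = 65.5 and Q = 42.9.
CS = ½·(280 − 65.5)·42.9 = 4601.025.

CS = 4601.025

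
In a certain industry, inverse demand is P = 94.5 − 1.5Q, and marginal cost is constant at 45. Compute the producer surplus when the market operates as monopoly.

A monopolist chooses Q where MR = MC. MR = 94.5 − 3Q; setting this equal to 45 gives Q = 16.5 and P = 69.75.
PS = (69.75 − 45)·16.5 = 408.375.

PS = 408.375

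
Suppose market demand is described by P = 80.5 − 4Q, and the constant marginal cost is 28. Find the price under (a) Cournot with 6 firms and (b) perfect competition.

Cournot: P = 35.5; Competition: P = 28

In a 6-firm Cournot equilibrium, symmetry and the first-order condition give q = (80.5 − 28)/(28) = 1.875. So Q = 11.25 and P = 35.5.
Competitive firms price at marginal cost: P = 28, giving Q = 13.125.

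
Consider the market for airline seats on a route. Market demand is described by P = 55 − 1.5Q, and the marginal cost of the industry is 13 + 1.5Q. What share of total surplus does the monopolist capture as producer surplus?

Monopoly sets MR = MC: 55 − 3Q = 13 + 1.5Q ⇒ Q = 28/3, P = 55 − 1.5·28/3 = 41.
CS = ½·(55 − 41)·28/3 = 196/3.
PS = P·Q − VC(Q) = 41·28/3 − (13·28/3 + ½·1.5·(28/3)²) = 196.
Share captured = PS/TS = 196/(784/3) = 0.75.

PS/TS = 0.75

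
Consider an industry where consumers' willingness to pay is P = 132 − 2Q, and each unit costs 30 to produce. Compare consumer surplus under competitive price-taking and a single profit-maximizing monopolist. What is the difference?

CS falls by 1950.75

Perfect competition: P = MC = 30, so 132 − 2Q = 30 and Q = 51.
CS = ½·(132 − 30)·51 = 2601.
Monopoly sets MR = MC: 132 − 4Q = 30 ⇒ Q = 25.5, P = 132 − 2·25.5 = 81.
CS = ½·(132 − 81)·25.5 = 650.25.
Change in consumer surplus: 650.25 − 2601 = −1950.75.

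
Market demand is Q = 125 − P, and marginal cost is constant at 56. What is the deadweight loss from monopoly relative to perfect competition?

Inverting demand: P = 125 − Q.
Competitive firms price at marginal cost: P = 56, giving Q = 69.
The monopolist equates marginal revenue to marginal cost: 125 − 2Q = 56, so Q = 34.5. From demand, P = 90.5.
DWL is the triangle between Q = 34.5 and Q = 69: ½·(69 − 34.5)·(90.5 − 56) = 595.125.

DWL = 595.125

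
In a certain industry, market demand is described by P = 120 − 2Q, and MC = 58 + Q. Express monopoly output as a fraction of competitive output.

Q_m/Q_c = 0.6

Monopoly sets MR = MC: 120 − 4Q = 58 + Q ⇒ Q = 12.4, P = 120 − 2·12.4 = 95.2.
Under competition P = MC: 120 − 2Q = 58 + Q ⇒ Q = 62/3, P = 236/3.
Ratio Q_m/Q_c = 12.4/(62/3) = 0.6.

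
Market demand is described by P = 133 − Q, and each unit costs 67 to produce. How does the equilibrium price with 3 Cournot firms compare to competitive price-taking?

Cournot with 3 identical firms: the symmetric best-response condition is 133 − 4q = 67. Each firm produces q = 16.5, total output Q = 49.5, price P = 83.5.
Competitive firms price at marginal cost: P = 67, giving Q = 66.

Cournot: P = 83.5; Competition: P = 67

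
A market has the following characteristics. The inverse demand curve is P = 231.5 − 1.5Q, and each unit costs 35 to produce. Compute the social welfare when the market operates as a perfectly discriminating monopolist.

With perfect price discrimination, output is the efficient level Q = 131 (where demand meets MC), but every buyer pays their willingness to pay: CS = 0 and PS = total surplus.
TS = 12870.75 (equal to competitive TS).

TS = 12870.75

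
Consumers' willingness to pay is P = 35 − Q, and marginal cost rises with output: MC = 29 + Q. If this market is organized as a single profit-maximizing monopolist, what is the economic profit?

Monopoly sets MR = MC: 35 − 2Q = 29 + Q ⇒ Q = 2, P = 35 − 2 = 33.
Profit = 33·2 − (29·2 + ½·1·2²) = 6.

Profit = 6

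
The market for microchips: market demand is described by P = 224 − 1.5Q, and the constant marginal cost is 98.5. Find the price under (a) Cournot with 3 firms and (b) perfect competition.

Cournot with 3 identical firms: the symmetric best-response condition is 224 − 6q = 98.5. Each firm produces q = 251/12, total output Q = 62.75, price P = 129.875.
Perfect competition: P = MC = 98.5, so 224 − 1.5Q = 98.5 and Q = 251/3.

Cournot: P = 129.875; Competition: P = 98.5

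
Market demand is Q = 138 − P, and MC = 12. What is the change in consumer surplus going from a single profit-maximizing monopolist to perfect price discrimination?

Consumer surplus falls by 1984.5

Inverting demand: P = 138 − Q.
The monopolist equates marginal revenue to marginal cost: 138 − 2Q = 12, so Q = 63. From demand, P = 75.
CS = ½·(138 − 75)·63 = 1984.5.
A perfectly discriminating monopolist sells every unit with P(Q) ≥ MC(Q), so output equals the competitive quantity Q = 126. Each buyer pays their reservation price, so CS = 0 and the firm captures all surplus.
CS = 0.
Change in consumer surplus: 0 − 1984.5 = −1984.5.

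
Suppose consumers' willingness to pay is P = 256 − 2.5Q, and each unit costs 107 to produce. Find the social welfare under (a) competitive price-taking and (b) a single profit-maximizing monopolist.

Perfect competition: P = MC = 107, so 256 − 2.5Q = 107 and Q = 59.6.
CS = ½·(256 − 107)·59.6 = 4440.2; PS = (107 − 107)·59.6 = 0; TS = 4440.2.
The monopolist equates marginal revenue to marginal cost: 256 − 5Q = 107, so Q = 29.8. From demand, P = 181.5.
CS = ½·(256 − 181.5)·29.8 = 1110.05; PS = (181.5 − 107)·29.8 = 2220.1; TS = 3330.15.

Competition: TS = 4440.2; Monopoly: TS = 3330.15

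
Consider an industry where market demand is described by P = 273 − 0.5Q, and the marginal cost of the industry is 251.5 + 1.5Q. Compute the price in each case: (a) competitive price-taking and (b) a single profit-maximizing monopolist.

Competition: P = 267.625; Monopoly: P = 268.7

Competitive equilibrium sets price equal to marginal cost: 273 − 0.5Q = 251.5 + 1.5Q, so Q = 10.75 and P = 267.625.
A monopolist chooses Q where MR = MC. MR = 273 − Q; setting this equal to 251.5 + 1.5Q gives Q = 8.6 and P = 268.7.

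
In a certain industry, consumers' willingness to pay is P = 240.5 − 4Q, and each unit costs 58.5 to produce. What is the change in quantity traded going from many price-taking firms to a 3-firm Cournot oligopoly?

Quantity traded falls by 11.375

Perfect competition: P = MC = 58.5, so 240.5 − 4Q = 58.5 and Q = 45.5.
In a 3-firm Cournot equilibrium, symmetry and the first-order condition give q = (240.5 − 58.5)/(16) = 11.375. So Q = 34.125 and P = 104.
Change in quantity traded: 34.125 − 45.5 = −11.375.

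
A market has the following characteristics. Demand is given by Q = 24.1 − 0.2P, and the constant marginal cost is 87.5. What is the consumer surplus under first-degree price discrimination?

Inverting demand: P = 120.5 − 5Q.
A perfectly discriminating monopolist sells every unit with P(Q) ≥ MC(Q), so output equals the competitive quantity Q = 6.6. Each buyer pays their reservation price, so CS = 0 and the firm captures all surplus.
CS = 0.

CS = 0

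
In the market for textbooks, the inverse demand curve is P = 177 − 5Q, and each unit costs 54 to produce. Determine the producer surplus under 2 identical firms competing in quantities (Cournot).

PS = 672.4

With 2 symmetric Cournot firms, each firm's FOC gives 177 − 15q = 54, so q = 8.2, Q = 2·8.2 = 16.4, and P = 95.
PS = (95 − 54)·16.4 = 672.4.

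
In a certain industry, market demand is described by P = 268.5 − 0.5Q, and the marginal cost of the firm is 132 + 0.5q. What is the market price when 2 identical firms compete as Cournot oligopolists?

P = 200.25

In a 2-firm Cournot equilibrium, symmetry and the first-order condition give q = (268.5 − 132)/(2) = 68.25. So Q = 136.5 and P = 200.25.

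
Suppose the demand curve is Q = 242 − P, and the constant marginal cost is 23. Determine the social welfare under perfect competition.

TS = 23980.5

Inverting demand: P = 242 − Q.
Under competition P = MC = 23, so Q = (242 − 23)/1 = 219.
CS = ½·(242 − 23)·219 = 23980.5; PS = (23 − 23)·219 = 0; TS = 23980.5.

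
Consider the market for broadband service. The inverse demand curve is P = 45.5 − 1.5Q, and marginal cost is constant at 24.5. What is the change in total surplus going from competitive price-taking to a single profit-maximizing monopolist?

Perfect competition: P = MC = 24.5, so 45.5 − 1.5Q = 24.5 and Q = 14.
CS = ½·(45.5 − 24.5)·14 = 147; PS = (24.5 − 24.5)·14 = 0; TS = 147.
A monopolist chooses Q where MR = MC. MR = 45.5 − 3Q; setting this equal to 24.5 gives Q = 7 and P = 35.
CS = ½·(45.5 − 35)·7 = 36.75; PS = (35 − 24.5)·7 = 73.5; TS = 110.25.
Change in total surplus: 110.25 − 147 = −36.75.

Total surplus falls by 36.75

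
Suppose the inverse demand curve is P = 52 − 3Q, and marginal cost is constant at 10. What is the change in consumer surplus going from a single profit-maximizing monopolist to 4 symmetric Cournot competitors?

CS rises by 114.66

Monopoly sets MR = MC: 52 − 6Q = 10 ⇒ Q = 7, P = 52 − 3·7 = 31.
CS = ½·(52 − 31)·7 = 73.5.
In a 4-firm Cournot equilibrium, symmetry and the first-order condition give q = (52 − 10)/(15) = 2.8. So Q = 11.2 and P = 18.4.
CS = ½·(52 − 18.4)·11.2 = 188.16.
Change in consumer surplus: 188.16 − 73.5 = 114.66.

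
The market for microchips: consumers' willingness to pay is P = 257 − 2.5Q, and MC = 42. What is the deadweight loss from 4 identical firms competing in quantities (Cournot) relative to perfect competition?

DWL = 369.8

Competitive firms price at marginal cost: P = 42, giving Q = 86.
Cournot with 4 identical firms: the symmetric best-response condition is 257 − 12.5q = 42. Each firm produces q = 17.2, total output Q = 68.8, price P = 85.
DWL is the triangle between Q = 68.8 and Q = 86: ½·(86 − 68.8)·(85 − 42) = 369.8.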